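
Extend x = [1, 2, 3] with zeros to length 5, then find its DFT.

Original 3-point DFT: [6, -1.5000+0.8660i, -1.5000-0.8660i]
Zero-padded 5-point DFT provides frequency interpolation.

DFT_5([x, 0, ...]) = [6, -0.8090-3.6655i, 0.3090+1.6776i, 0.3090-1.6776i, -0.8090+3.6655i]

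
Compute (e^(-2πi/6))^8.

Since ω_6^6 = 1, powers reduce modulo 6.
8 mod 6 = 2
So ω_6^8 = ω_6^2 = e^(-2πi·2/6)

ω_6^8 = ω_6^2 = -0.5000-0.8660i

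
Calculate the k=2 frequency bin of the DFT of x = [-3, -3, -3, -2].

X[2] = Σ(n=0 to 3) x[n] · ω_4^(2n) where ω_4 = e^(-2πi/4)
= (-3)·ω_4^0 + (-3)·ω_4^2 + (-3)·ω_4^4 + (-2)·ω_4^6

X[2] = -1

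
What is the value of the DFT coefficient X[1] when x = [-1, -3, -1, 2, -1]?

X[1] = Σ(n=0 to 4) x[n] · ω_5^(1n) where ω_5 = e^(-2πi/5)
= (-1)·ω_5^0 + (-3)·ω_5^1 + (-1)·ω_5^2 + (2)·ω_5^3 + (-1)·ω_5^4

X[1] = -3.0451+3.6655i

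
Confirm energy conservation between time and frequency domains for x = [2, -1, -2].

Time domain:
Σ|x[n]|² = |2|² + |-1|² + |-2|² = 9.0000

Frequency domain:
(1/3)Σ|X[k]|² = (1/3)(|-1|² + |3.5000-0.8660i|² + |3.5000+0.8660i|²) = (1/3)·27.0000 = 9.0000

Both sides agree, confirming Parseval's theorem.

Σ|x[n]|² = (1/N)Σ|X[k]|² = 9.0000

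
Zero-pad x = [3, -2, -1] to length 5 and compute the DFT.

Original 3-point DFT: [0, 4.5000+0.8660i, 4.5000-0.8660i]
Zero-padded 5-point DFT provides frequency interpolation.

DFT_5([x, 0, ...]) = [0, 3.1910+2.4899i, 4.3090+0.2245i, 4.3090-0.2245i, 3.1910-2.4899i]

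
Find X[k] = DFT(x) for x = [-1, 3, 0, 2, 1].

X[k] = Σ(n=0 to 4) x[n] · ω_5^(nk)
where ω_5 = e^(-2πi/5)

Computing each X[k]:
X[0] = 5
X[1] = -1.3820-0.7265i
X[2] = -3.6180-3.0777i
X[3] = -3.6180+3.0777i
X[4] = -1.3820+0.7265i

X = [5, -1.3820-0.7265i, -3.6180-3.0777i, -3.6180+3.0777i, -1.3820+0.7265i]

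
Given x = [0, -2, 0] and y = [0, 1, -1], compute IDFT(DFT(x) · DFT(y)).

(x ⊛ y)[n] = Σ(m=0 to 2) x[m] · y[(n-m) mod 3]

Computing each output sample:
(x ⊛ y)[0] = 2
(x ⊛ y)[1] = 0
(x ⊛ y)[2] = -2

x ⊛ y = [2, 0, -2]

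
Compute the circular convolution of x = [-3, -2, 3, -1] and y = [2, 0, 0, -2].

(x ⊛ y)[n] = Σ(m=0 to 3) x[m] · y[(n-m) mod 4]

Computing each output sample:
(x ⊛ y)[0] = -2
(x ⊛ y)[1] = -10
(x ⊛ y)[2] = 8
(x ⊛ y)[3] = 4

x ⊛ y = [-2, -10, 8, 4]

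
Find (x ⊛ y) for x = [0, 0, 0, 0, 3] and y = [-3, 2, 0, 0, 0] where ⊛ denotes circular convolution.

(x ⊛ y)[n] = Σ(m=0 to 4) x[m] · y[(n-m) mod 5]

Computing each output sample:
(x ⊛ y)[0] = 6
(x ⊛ y)[1] = 0
(x ⊛ y)[2] = 0
(x ⊛ y)[3] = 0
(x ⊛ y)[4] = -9

x ⊛ y = [6, 0, 0, 0, -9]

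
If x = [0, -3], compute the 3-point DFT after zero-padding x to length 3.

Original 2-point DFT: [-3, 3]
Zero-padded 3-point DFT provides frequency interpolation.

DFT_3([x, 0, ...]) = [-3, 1.5000+2.5981i, 1.5000-2.5981i]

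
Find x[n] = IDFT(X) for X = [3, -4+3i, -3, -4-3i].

x[n] = (1/4) Σ(k=0 to 3) X[k] · e^(2πikn/4)

Computing each x[n]:
x[0] = -2
x[1] = 0
x[2] = 2
x[3] = 3

x = [-2, 0, 2, 3]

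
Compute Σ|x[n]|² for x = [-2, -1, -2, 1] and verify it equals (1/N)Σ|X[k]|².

Time domain:
Σ|x[n]|² = |-2|² + |-1|² + |-2|² + |1|² = 10.0000

Frequency domain:
(1/4)Σ|X[k]|² = (1/4)(|-4|² + |2i|² + |-4|² + |-2i|²) = (1/4)·40.0000 = 10.0000

Both sides agree, confirming Parseval's theorem.

Σ|x[n]|² = (1/N)Σ|X[k]|² = 10.0000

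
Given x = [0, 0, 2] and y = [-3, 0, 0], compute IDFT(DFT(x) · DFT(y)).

(x ⊛ y)[n] = Σ(m=0 to 2) x[m] · y[(n-m) mod 3]

Computing each output sample:
(x ⊛ y)[0] = 0
(x ⊛ y)[1] = 0
(x ⊛ y)[2] = -6

x ⊛ y = [0, 0, -6]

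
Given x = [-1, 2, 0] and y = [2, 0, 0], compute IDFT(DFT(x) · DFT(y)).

(x ⊛ y)[n] = Σ(m=0 to 2) x[m] · y[(n-m) mod 3]

Computing each output sample:
(x ⊛ y)[0] = -2
(x ⊛ y)[1] = 4
(x ⊛ y)[2] = 0

x ⊛ y = [-2, 4, 0]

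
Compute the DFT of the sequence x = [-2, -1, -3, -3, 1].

X[k] = Σ(n=0 to 4) x[n] · ω_5^(nk)
where ω_5 = e^(-2πi/5)

Computing each X[k]:
X[0] = -8
X[1] = 2.8541+1.9021i
X[2] = -3.8541+1.1756i
X[3] = -3.8541-1.1756i
X[4] = 2.8541-1.9021i

X = [-8, 2.8541+1.9021i, -3.8541+1.1756i, -3.8541-1.1756i, 2.8541-1.9021i]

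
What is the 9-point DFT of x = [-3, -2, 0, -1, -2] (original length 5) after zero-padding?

Original 5-point DFT: [-8, -3.4271-0.5878i, -0.0729+0.9511i, -0.0729-0.9511i, -3.4271+0.5878i]
Zero-padded 9-point DFT provides frequency interpolation.

DFT_9([x, 0, ...]) = [-8, -2.1527+2.8356i, -4.3794-0.1820i, -2.0000+3.4641i, -0.9679-0.4195i, -0.9679+0.4195i, -2.0000-3.4641i, -4.3794+0.1820i, -2.1527-2.8356i]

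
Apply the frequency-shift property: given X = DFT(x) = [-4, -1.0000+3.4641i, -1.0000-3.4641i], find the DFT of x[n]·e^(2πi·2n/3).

Modulation property: DFT(ω_3^(-2n)·x[n]) = X[(k-2) mod 3], so circularly shift X by 2 positions.

X[k-2] = [-1.0000+3.4641i, -1.0000-3.4641i, -4]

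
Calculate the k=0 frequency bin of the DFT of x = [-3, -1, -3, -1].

X[0] = Σ(n=0 to 3) x[n] · ω_4^0 = Σ x[n]
= (-3) + (-1) + (-3) + (-1)

X[0] = -8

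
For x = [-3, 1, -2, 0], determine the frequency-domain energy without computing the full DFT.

Parseval: Σ|x[n]|² = (1/N)Σ|X[k]|², so Σ|X[k]|² = N·Σ|x[n]|² = 4·14.0000

Σ|X[k]|² = N·Σ|x[n]|² = 4·14.0000 = 56.0000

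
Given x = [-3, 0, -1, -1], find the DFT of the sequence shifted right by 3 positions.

Time shift by 3: X_shifted[k] = ω_4^(3k) · X[k]
Shifted x = [0, -1, -1, -3]

DFT(x[n-3]) = [-5, 1-2i, 3, 1+2i]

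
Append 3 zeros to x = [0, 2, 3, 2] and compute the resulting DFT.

Original 4-point DFT: [7, -3, -1, -3]
Zero-padded 7-point DFT provides frequency interpolation.

DFT_7([x, 0, ...]) = [7, -1.2225-5.3562i, -1.9010+0.9155i, -0.3765-0.4721i, -0.3765+0.4721i, -1.9010-0.9155i, -1.2225+5.3562i]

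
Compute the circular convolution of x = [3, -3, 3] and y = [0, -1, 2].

(x ⊛ y)[n] = Σ(m=0 to 2) x[m] · y[(n-m) mod 3]

Computing each output sample:
(x ⊛ y)[0] = -9
(x ⊛ y)[1] = 3
(x ⊛ y)[2] = 9

x ⊛ y = [-9, 3, 9]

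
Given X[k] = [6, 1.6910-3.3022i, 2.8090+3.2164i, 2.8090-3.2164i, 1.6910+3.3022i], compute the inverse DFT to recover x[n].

x[n] = (1/5) Σ(k=0 to 4) X[k] · e^(2πikn/5)

Computing each x[n]:
x[0] = 3
x[1] = 1
x[2] = 3
x[3] = -1
x[4] = 0

x = [3, 1, 3, -1, 0]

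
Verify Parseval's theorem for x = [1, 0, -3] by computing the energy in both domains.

Time domain:
Σ|x[n]|² = |1|² + |0|² + |-3|² = 10.0000

Frequency domain:
(1/3)Σ|X[k]|² = (1/3)(|-2|² + |2.5000-2.5981i|² + |2.5000+2.5981i|²) = (1/3)·30.0000 = 10.0000

Both sides agree, confirming Parseval's theorem.

Σ|x[n]|² = (1/N)Σ|X[k]|² = 10.0000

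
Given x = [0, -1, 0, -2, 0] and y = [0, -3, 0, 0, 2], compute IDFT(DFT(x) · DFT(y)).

(x ⊛ y)[n] = Σ(m=0 to 4) x[m] · y[(n-m) mod 5]

Computing each output sample:
(x ⊛ y)[0] = -2
(x ⊛ y)[1] = 0
(x ⊛ y)[2] = -1
(x ⊛ y)[3] = 0
(x ⊛ y)[4] = 6

x ⊛ y = [-2, 0, -1, 0, 6]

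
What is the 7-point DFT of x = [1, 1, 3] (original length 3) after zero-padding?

Original 3-point DFT: [5, -1.0000+1.7321i, -1.0000-1.7321i]
Zero-padded 7-point DFT provides frequency interpolation.

DFT_7([x, 0, ...]) = [5, 0.9559-3.7066i, -1.9254+0.3267i, 1.9695+1.9116i, 1.9695-1.9116i, -1.9254-0.3267i, 0.9559+3.7066i]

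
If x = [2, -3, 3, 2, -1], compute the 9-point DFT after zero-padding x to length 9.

Original 5-point DFT: [3, -3.2812+1.3143i, 6.7812+2.1266i, 6.7812-2.1266i, -3.2812-1.3143i]
Zero-padded 9-point DFT provides frequency interpolation.

DFT_9([x, 0, ...]) = [3, 0.1625-2.4161i, -3.1061+3.0176i, 4.5000+6.0622i, 5.9436+0.2376i, 5.9436-0.2376i, 4.5000-6.0622i, -3.1061-3.0176i, 0.1625+2.4161i]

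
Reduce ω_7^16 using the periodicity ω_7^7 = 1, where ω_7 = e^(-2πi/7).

Since ω_7^7 = 1, powers reduce modulo 7.
16 mod 7 = 2
So ω_7^16 = ω_7^2 = e^(-2πi·2/7)

ω_7^16 = ω_7^2 = -0.2225-0.9749i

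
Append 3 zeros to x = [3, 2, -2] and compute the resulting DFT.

Original 3-point DFT: [3, 3.0000-3.4641i, 3.0000+3.4641i]
Zero-padded 6-point DFT provides frequency interpolation.

DFT_6([x, 0, ...]) = [3, 5, 3.0000-3.4641i, -1, 3.0000+3.4641i, 5]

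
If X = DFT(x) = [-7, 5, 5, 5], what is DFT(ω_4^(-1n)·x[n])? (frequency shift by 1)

Modulation property: DFT(ω_4^(-1n)·x[n]) = X[(k-1) mod 4], so circularly shift X by 1 positions.

X[k-1] = [5, -7, 5, 5]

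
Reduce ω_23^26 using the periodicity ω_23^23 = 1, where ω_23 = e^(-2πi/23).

Since ω_23^23 = 1, powers reduce modulo 23.
26 mod 23 = 3
So ω_23^26 = ω_23^3 = e^(-2πi·3/23)

ω_23^26 = ω_23^3 = 0.6826-0.7308i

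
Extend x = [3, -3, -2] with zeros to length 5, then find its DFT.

Original 3-point DFT: [-2, 5.5000+0.8660i, 5.5000-0.8660i]
Zero-padded 5-point DFT provides frequency interpolation.

DFT_5([x, 0, ...]) = [-2, 3.6910+4.0287i, 4.8090-0.1388i, 4.8090+0.1388i, 3.6910-4.0287i]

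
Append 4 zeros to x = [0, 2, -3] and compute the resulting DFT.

Original 3-point DFT: [-1, 0.5000-4.3301i, 0.5000+4.3301i]
Zero-padded 7-point DFT provides frequency interpolation.

DFT_7([x, 0, ...]) = [-1, 1.9145+1.3611i, 2.2579-3.2515i, -3.6724-3.2133i, -3.6724+3.2133i, 2.2579+3.2515i, 1.9145-1.3611i]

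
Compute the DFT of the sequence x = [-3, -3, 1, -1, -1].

X[k] = Σ(n=0 to 4) x[n] · ω_5^(nk)
where ω_5 = e^(-2πi/5)

Computing each X[k]:
X[0] = -7
X[1] = -4.2361+0.7265i
X[2] = 0.2361+3.0777i
X[3] = 0.2361-3.0777i
X[4] = -4.2361-0.7265i

X = [-7, -4.2361+0.7265i, 0.2361+3.0777i, 0.2361-3.0777i, -4.2361-0.7265i]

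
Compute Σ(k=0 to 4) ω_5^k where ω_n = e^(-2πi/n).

Sum of all nth roots of unity equals 0 for n > 1 (geometric series with r ≠ 1).

0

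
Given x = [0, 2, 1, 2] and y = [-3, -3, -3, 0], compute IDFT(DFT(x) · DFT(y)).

(x ⊛ y)[n] = Σ(m=0 to 3) x[m] · y[(n-m) mod 4]

Computing each output sample:
(x ⊛ y)[0] = -9
(x ⊛ y)[1] = -12
(x ⊛ y)[2] = -9
(x ⊛ y)[3] = -15

x ⊛ y = [-9, -12, -9, -15]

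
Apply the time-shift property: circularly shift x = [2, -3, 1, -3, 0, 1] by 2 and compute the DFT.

Time shift by 2: X_shifted[k] = ω_6^(2k) · X[k]
Shifted x = [0, 1, 2, -3, 1, -3]

DFT(x[n-2]) = [-2, 0.5000-4.3301i, -3.5000-2.5981i, 8, -3.5000+2.5981i, 0.5000+4.3301i]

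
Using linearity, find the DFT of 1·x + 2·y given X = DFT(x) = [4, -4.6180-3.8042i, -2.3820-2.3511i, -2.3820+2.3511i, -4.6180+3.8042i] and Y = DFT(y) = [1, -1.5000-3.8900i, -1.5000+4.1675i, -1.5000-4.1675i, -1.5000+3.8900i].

By linearity: DFT(1x + 2y) = 1·DFT(x) + 2·DFT(y)
= 1·[4, -4.6180-3.8042i, -2.3820-2.3511i, -2.3820+2.3511i, -4.6180+3.8042i] + 2·[1, -1.5000-3.8900i, -1.5000+4.1675i, -1.5000-4.1675i, -1.5000+3.8900i]

Computing element-wise:
Z[0] = 1·(4) + 2·(1) = 6
Z[1] = 1·(-4.6180-3.8042i) + 2·(-1.5000-3.8900i) = -7.6180-11.5842i
Z[2] = 1·(-2.3820-2.3511i) + 2·(-1.5000+4.1675i) = -5.3820+5.9839i
Z[3] = 1·(-2.3820+2.3511i) + 2·(-1.5000-4.1675i) = -5.3820-5.9839i
Z[4] = 1·(-4.6180+3.8042i) + 2·(-1.5000+3.8900i) = -7.6180+11.5842i

DFT(1x + 2y) = 1·X + 2·Y = [6, -7.6180-11.5842i, -5.3820+5.9839i, -5.3820-5.9839i, -7.6180+11.5842i]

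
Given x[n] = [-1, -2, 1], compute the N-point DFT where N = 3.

X[k] = Σ(n=0 to 2) x[n] · ω_3^(nk)
where ω_3 = e^(-2πi/3)

Computing each X[k]:
X[0] = -2
X[1] = -0.5000+2.5981i
X[2] = -0.5000-2.5981i

X = [-2, -0.5000+2.5981i, -0.5000-2.5981i]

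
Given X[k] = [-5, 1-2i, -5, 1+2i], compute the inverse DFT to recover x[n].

x[n] = (1/4) Σ(k=0 to 3) X[k] · e^(2πikn/4)

Computing each x[n]:
x[0] = -2
x[1] = 1
x[2] = -3
x[3] = -1

x = [-2, 1, -3, -1]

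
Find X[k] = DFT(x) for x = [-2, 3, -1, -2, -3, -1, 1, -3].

X[k] = Σ(n=0 to 7) x[n] · ω_8^(nk)
where ω_8 = e^(-2πi/8)

Computing each X[k]:
X[0] = -8
X[1] = 3.1213-1.5355i
X[2] = -5-7i
X[3] = -1.1213-5.5355i
X[4] = -2
X[5] = -1.1213+5.5355i
X[6] = -5+7i
X[7] = 3.1213+1.5355i

X = [-8, 3.1213-1.5355i, -5-7i, -1.1213-5.5355i, -2, -1.1213+5.5355i, -5+7i, 3.1213+1.5355i]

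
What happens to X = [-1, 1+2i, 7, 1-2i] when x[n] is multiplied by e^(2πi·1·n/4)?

Modulation property: DFT(ω_4^(-1n)·x[n]) = X[(k-1) mod 4], so circularly shift X by 1 positions.

X[k-1] = [1-2i, -1, 1+2i, 7]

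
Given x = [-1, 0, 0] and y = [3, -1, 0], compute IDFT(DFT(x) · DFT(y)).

(x ⊛ y)[n] = Σ(m=0 to 2) x[m] · y[(n-m) mod 3]

Computing each output sample:
(x ⊛ y)[0] = -3
(x ⊛ y)[1] = 1
(x ⊛ y)[2] = 0

x ⊛ y = [-3, 1, 0]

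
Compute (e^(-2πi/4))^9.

Since ω_4^4 = 1, powers reduce modulo 4.
9 mod 4 = 1
So ω_4^9 = ω_4^1 = e^(-2πi·1/4)

ω_4^9 = ω_4^1 = -1i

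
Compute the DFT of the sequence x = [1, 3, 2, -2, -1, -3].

X[k] = Σ(n=0 to 5) x[n] · ω_6^(nk)
where ω_6 = e^(-2πi/6)

Computing each X[k]:
X[0] = 0
X[1] = 2.5000-7.7942i
X[2] = -1.5000-2.5981i
X[3] = 4
X[4] = -1.5000+2.5981i
X[5] = 2.5000+7.7942i

X = [0, 2.5000-7.7942i, -1.5000-2.5981i, 4, -1.5000+2.5981i, 2.5000+7.7942i]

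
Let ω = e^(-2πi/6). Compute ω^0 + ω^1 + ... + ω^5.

Sum of all nth roots of unity equals 0 for n > 1 (geometric series with r ≠ 1).

0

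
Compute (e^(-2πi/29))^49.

Since ω_29^29 = 1, powers reduce modulo 29.
49 mod 29 = 20
So ω_29^49 = ω_29^20 = e^(-2πi·20/29)

ω_29^49 = ω_29^20 = -0.3701+0.9290i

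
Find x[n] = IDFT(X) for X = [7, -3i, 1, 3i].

x[n] = (1/4) Σ(k=0 to 3) X[k] · e^(2πikn/4)

Computing each x[n]:
x[0] = 2
x[1] = 3
x[2] = 2
x[3] = 0

x = [2, 3, 2, 0]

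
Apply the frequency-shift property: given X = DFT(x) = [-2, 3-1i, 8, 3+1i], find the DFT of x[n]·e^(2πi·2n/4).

Modulation property: DFT(ω_4^(-2n)·x[n]) = X[(k-2) mod 4], so circularly shift X by 2 positions.

X[k-2] = [8, 3+1i, -2, 3-1i]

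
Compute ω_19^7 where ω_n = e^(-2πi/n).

ω_19^7 = e^(-2πi·7/19)
= cos(-2π·7/19) + i·sin(-2π·7/19)
= cos(-14π/19) + i·sin(-14π/19)

ω_19^7 = cos(-14π/19) + i·sin(-14π/19) = -0.6773-0.7357i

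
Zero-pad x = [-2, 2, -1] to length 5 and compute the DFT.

Original 3-point DFT: [-1, -2.5000-2.5981i, -2.5000+2.5981i]
Zero-padded 5-point DFT provides frequency interpolation.

DFT_5([x, 0, ...]) = [-1, -0.5729-1.3143i, -3.9271-2.1266i, -3.9271+2.1266i, -0.5729+1.3143i]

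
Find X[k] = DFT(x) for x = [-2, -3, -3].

X[k] = Σ(n=0 to 2) x[n] · ω_3^(nk)
where ω_3 = e^(-2πi/3)

Computing each X[k]:
X[0] = -8
X[1] = 1
X[2] = 1

X = [-8, 1, 1]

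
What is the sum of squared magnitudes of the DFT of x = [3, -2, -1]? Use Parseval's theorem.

Parseval: Σ|x[n]|² = (1/N)Σ|X[k]|², so Σ|X[k]|² = N·Σ|x[n]|² = 3·14.0000

Σ|X[k]|² = N·Σ|x[n]|² = 3·14.0000 = 42.0000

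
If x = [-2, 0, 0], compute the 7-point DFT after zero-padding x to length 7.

Original 3-point DFT: [-2, -2, -2]
Zero-padded 7-point DFT provides frequency interpolation.

DFT_7([x, 0, ...]) = [-2, -2, -2, -2, -2, -2, -2]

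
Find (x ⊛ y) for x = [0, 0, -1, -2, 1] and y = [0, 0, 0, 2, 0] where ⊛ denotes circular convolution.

(x ⊛ y)[n] = Σ(m=0 to 4) x[m] · y[(n-m) mod 5]

Computing each output sample:
(x ⊛ y)[0] = -2
(x ⊛ y)[1] = -4
(x ⊛ y)[2] = 2
(x ⊛ y)[3] = 0
(x ⊛ y)[4] = 0

x ⊛ y = [-2, -4, 2, 0, 0]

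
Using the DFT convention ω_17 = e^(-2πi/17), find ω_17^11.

ω_17^11 = e^(-2πi·11/17)
= cos(-2π·11/17) + i·sin(-2π·11/17)
= cos(-22π/17) + i·sin(-22π/17)

ω_17^11 = cos(-22π/17) + i·sin(-22π/17) = -0.6026+0.7980i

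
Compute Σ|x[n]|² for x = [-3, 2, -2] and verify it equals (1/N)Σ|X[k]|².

Time domain:
Σ|x[n]|² = |-3|² + |2|² + |-2|² = 17.0000

Frequency domain:
(1/3)Σ|X[k]|² = (1/3)(|-3|² + |-3.0000-3.4641i|² + |-3.0000+3.4641i|²) = (1/3)·51.0000 = 17.0000

Both sides agree, confirming Parseval's theorem.

Σ|x[n]|² = (1/N)Σ|X[k]|² = 17.0000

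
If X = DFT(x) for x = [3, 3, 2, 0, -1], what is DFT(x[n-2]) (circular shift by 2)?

Time shift by 2: X_shifted[k] = ω_5^(2k) · X[k]
Shifted x = [0, -1, 3, 3, 2]

DFT(x[n-2]) = [7, -4.5451+2.8532i, 1.0451+1.7634i, 1.0451-1.7634i, -4.5451-2.8532i]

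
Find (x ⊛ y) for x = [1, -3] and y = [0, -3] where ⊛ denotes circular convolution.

(x ⊛ y)[n] = Σ(m=0 to 1) x[m] · y[(n-m) mod 2]

Computing each output sample:
(x ⊛ y)[0] = 9
(x ⊛ y)[1] = -3

x ⊛ y = [9, -3]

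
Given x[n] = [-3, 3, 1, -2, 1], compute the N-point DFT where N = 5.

X[k] = Σ(n=0 to 4) x[n] · ω_5^(nk)
where ω_5 = e^(-2πi/5)

Computing each X[k]:
X[0] = 0
X[1] = -0.9549-3.6655i
X[2] = -6.5451+1.6776i
X[3] = -6.5451-1.6776i
X[4] = -0.9549+3.6655i

X = [0, -0.9549-3.6655i, -6.5451+1.6776i, -6.5451-1.6776i, -0.9549+3.6655i]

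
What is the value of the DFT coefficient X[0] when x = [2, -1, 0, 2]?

X[0] = Σ(n=0 to 3) x[n] · ω_4^0 = Σ x[n]
= (2) + (-1) + (0) + (2)

X[0] = 3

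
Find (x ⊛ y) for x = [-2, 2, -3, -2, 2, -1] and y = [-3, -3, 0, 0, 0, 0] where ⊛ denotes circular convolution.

(x ⊛ y)[n] = Σ(m=0 to 5) x[m] · y[(n-m) mod 6]

Computing each output sample:
(x ⊛ y)[0] = 9
(x ⊛ y)[1] = 0
(x ⊛ y)[2] = 3
(x ⊛ y)[3] = 15
(x ⊛ y)[4] = 0
(x ⊛ y)[5] = -3

x ⊛ y = [9, 0, 3, 15, 0, -3]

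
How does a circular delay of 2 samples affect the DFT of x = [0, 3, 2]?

Time shift by 2: X_shifted[k] = ω_3^(2k) · X[k]
Shifted x = [3, 2, 0]

DFT(x[n-2]) = [5, 2.0000-1.7321i, 2.0000+1.7321i]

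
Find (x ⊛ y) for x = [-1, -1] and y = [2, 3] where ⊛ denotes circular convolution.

(x ⊛ y)[n] = Σ(m=0 to 1) x[m] · y[(n-m) mod 2]

Computing each output sample:
(x ⊛ y)[0] = -5
(x ⊛ y)[1] = -5

x ⊛ y = [-5, -5]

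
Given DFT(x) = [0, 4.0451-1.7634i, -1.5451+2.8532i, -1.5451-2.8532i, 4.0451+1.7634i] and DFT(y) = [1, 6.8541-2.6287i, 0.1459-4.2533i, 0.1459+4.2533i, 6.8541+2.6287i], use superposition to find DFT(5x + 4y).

By linearity: DFT(5x + 4y) = 5·DFT(x) + 4·DFT(y)
= 5·[0, 4.0451-1.7634i, -1.5451+2.8532i, -1.5451-2.8532i, 4.0451+1.7634i] + 4·[1, 6.8541-2.6287i, 0.1459-4.2533i, 0.1459+4.2533i, 6.8541+2.6287i]

Computing element-wise:
Z[0] = 5·(0) + 4·(1) = 4
Z[1] = 5·(4.0451-1.7634i) + 4·(6.8541-2.6287i) = 47.6419-19.3318i
Z[2] = 5·(-1.5451+2.8532i) + 4·(0.1459-4.2533i) = -7.1419-2.7472i
Z[3] = 5·(-1.5451-2.8532i) + 4·(0.1459+4.2533i) = -7.1419+2.7472i
Z[4] = 5·(4.0451+1.7634i) + 4·(6.8541+2.6287i) = 47.6419+19.3318i

DFT(5x + 4y) = 5·X + 4·Y = [4, 47.6419-19.3318i, -7.1419-2.7472i, -7.1419+2.7472i, 47.6419+19.3318i]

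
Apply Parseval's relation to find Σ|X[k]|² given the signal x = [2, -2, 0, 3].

Parseval: Σ|x[n]|² = (1/N)Σ|X[k]|², so Σ|X[k]|² = N·Σ|x[n]|² = 4·17.0000

Σ|X[k]|² = N·Σ|x[n]|² = 4·17.0000 = 68.0000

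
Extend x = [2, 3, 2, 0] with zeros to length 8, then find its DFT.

Original 4-point DFT: [7, -3i, 1, 3i]
Zero-padded 8-point DFT provides frequency interpolation.

DFT_8([x, 0, ...]) = [7, 4.1213-4.1213i, -3i, -0.1213-0.1213i, 1, -0.1213+0.1213i, 3i, 4.1213+4.1213i]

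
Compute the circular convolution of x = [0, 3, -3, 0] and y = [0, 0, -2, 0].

(x ⊛ y)[n] = Σ(m=0 to 3) x[m] · y[(n-m) mod 4]

Computing each output sample:
(x ⊛ y)[0] = 6
(x ⊛ y)[1] = 0
(x ⊛ y)[2] = 0
(x ⊛ y)[3] = -6

x ⊛ y = [6, 0, 0, -6]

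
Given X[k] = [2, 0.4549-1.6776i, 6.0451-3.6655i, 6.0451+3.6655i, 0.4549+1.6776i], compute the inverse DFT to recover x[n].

x[n] = (1/5) Σ(k=0 to 4) X[k] · e^(2πikn/5)

Computing each x[n]:
x[0] = 3
x[1] = 0
x[2] = 0
x[3] = 2
x[4] = -3

x = [3, 0, 0, 2, -3]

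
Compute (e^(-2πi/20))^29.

Since ω_20^20 = 1, powers reduce modulo 20.
29 mod 20 = 9
So ω_20^29 = ω_20^9 = e^(-2πi·9/20)

ω_20^29 = ω_20^9 = -0.9511-0.3090i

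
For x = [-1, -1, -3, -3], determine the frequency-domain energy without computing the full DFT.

Parseval: Σ|x[n]|² = (1/N)Σ|X[k]|², so Σ|X[k]|² = N·Σ|x[n]|² = 4·20.0000

Σ|X[k]|² = N·Σ|x[n]|² = 4·20.0000 = 80.0000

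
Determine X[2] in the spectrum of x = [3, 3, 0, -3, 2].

X[2] = Σ(n=0 to 4) x[n] · ω_5^(2n) where ω_5 = e^(-2πi/5)
= (3)·ω_5^0 + (3)·ω_5^2 + (0)·ω_5^4 + (-3)·ω_5^6 + (2)·ω_5^8

X[2] = -1.9721+2.2654i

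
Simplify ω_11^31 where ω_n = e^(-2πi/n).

Since ω_11^11 = 1, powers reduce modulo 11.
31 mod 11 = 9
So ω_11^31 = ω_11^9 = e^(-2πi·9/11)

ω_11^31 = ω_11^9 = 0.4154+0.9096i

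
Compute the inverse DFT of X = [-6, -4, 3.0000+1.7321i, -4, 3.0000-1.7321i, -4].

x[n] = (1/6) Σ(k=0 to 5) X[k] · e^(2πikn/6)

Computing each x[n]:
x[0] = -2
x[1] = -2
x[2] = -1
x[3] = 2
x[4] = -2
x[5] = -1

x = [-2, -2, -1, 2, -2, -1]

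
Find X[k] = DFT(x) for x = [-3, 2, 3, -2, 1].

X[k] = Σ(n=0 to 4) x[n] · ω_5^(nk)
where ω_5 = e^(-2πi/5)

Computing each X[k]:
X[0] = 1
X[1] = -2.8820-3.8900i
X[2] = -5.1180+4.1675i
X[3] = -5.1180-4.1675i
X[4] = -2.8820+3.8900i

X = [1, -2.8820-3.8900i, -5.1180+4.1675i, -5.1180-4.1675i, -2.8820+3.8900i]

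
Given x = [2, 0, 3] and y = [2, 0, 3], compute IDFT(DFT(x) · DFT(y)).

(x ⊛ y)[n] = Σ(m=0 to 2) x[m] · y[(n-m) mod 3]

Computing each output sample:
(x ⊛ y)[0] = 4
(x ⊛ y)[1] = 9
(x ⊛ y)[2] = 12

x ⊛ y = [4, 9, 12]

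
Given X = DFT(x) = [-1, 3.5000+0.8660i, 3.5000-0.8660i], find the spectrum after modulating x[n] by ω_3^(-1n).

Modulation property: DFT(ω_3^(-1n)·x[n]) = X[(k-1) mod 3], so circularly shift X by 1 positions.

X[k-1] = [3.5000-0.8660i, -1, 3.5000+0.8660i]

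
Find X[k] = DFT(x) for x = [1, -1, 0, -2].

X[k] = Σ(n=0 to 3) x[n] · ω_4^(nk)
where ω_4 = e^(-2πi/4)

Computing each X[k]:
X[0] = -2
X[1] = 1-1i
X[2] = 4
X[3] = 1+1i

X = [-2, 1-1i, 4, 1+1i]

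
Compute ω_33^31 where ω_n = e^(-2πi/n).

ω_33^31 = e^(-2πi·31/33)
= cos(-2π·31/33) + i·sin(-2π·31/33)
= cos(-62π/33) + i·sin(-62π/33)

ω_33^31 = cos(-62π/33) + i·sin(-62π/33) = 0.9284+0.3717i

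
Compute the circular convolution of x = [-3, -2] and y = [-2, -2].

(x ⊛ y)[n] = Σ(m=0 to 1) x[m] · y[(n-m) mod 2]

Computing each output sample:
(x ⊛ y)[0] = 10
(x ⊛ y)[1] = 10

x ⊛ y = [10, 10]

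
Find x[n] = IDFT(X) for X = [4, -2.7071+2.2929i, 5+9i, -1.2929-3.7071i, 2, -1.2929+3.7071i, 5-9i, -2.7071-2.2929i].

x[n] = (1/8) Σ(k=0 to 7) X[k] · e^(2πikn/8)

Computing each x[n]:
x[0] = 1
x[1] = -2
x[2] = -2
x[3] = 3
x[4] = 3
x[5] = -2
x[6] = 1
x[7] = 2

x = [1, -2, -2, 3, 3, -2, 1, 2]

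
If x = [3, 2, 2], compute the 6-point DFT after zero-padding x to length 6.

Original 3-point DFT: [7, 1, 1]
Zero-padded 6-point DFT provides frequency interpolation.

DFT_6([x, 0, ...]) = [7, 3.0000-3.4641i, 1, 3, 1, 3.0000+3.4641i]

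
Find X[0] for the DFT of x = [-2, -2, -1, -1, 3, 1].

X[0] = Σ(n=0 to 5) x[n] · ω_6^0 = Σ x[n]
= (-2) + (-2) + (-1) + (-1) + (3) + (1)

X[0] = -2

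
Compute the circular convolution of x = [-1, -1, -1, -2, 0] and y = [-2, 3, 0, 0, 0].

(x ⊛ y)[n] = Σ(m=0 to 4) x[m] · y[(n-m) mod 5]

Computing each output sample:
(x ⊛ y)[0] = 2
(x ⊛ y)[1] = -1
(x ⊛ y)[2] = -1
(x ⊛ y)[3] = 1
(x ⊛ y)[4] = -6

x ⊛ y = [2, -1, -1, 1, -6]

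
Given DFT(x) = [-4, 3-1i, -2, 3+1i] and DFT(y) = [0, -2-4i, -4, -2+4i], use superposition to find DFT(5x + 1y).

By linearity: DFT(5x + 1y) = 5·DFT(x) + 1·DFT(y)
= 5·[-4, 3-1i, -2, 3+1i] + 1·[0, -2-4i, -4, -2+4i]

Computing element-wise:
Z[0] = 5·(-4) + 1·(0) = -20
Z[1] = 5·(3-1i) + 1·(-2-4i) = 13-9i
Z[2] = 5·(-2) + 1·(-4) = -14
Z[3] = 5·(3+1i) + 1·(-2+4i) = 13+9i

DFT(5x + 1y) = 5·X + 1·Y = [-20, 13-9i, -14, 13+9i]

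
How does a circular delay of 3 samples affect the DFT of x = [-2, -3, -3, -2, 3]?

Time shift by 3: X_shifted[k] = ω_5^(3k) · X[k]
Shifted x = [-3, -2, 3, -2, -3]

DFT(x[n-3]) = [-7, -5.3541-3.8900i, 1.3541+4.1675i, 1.3541-4.1675i, -5.3541+3.8900i]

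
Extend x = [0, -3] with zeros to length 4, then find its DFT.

Original 2-point DFT: [-3, 3]
Zero-padded 4-point DFT provides frequency interpolation.

DFT_4([x, 0, ...]) = [-3, 3i, 3, -3i]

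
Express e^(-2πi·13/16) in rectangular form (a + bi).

ω_16^13 = e^(-2πi·13/16)
= cos(-2π·13/16) + i·sin(-2π·13/16)
= cos(-26π/16) + i·sin(-26π/16)

ω_16^13 = cos(-26π/16) + i·sin(-26π/16) = 0.3827+0.9239i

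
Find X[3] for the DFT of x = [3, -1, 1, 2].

X[3] = Σ(n=0 to 3) x[n] · ω_4^(3n) where ω_4 = e^(-2πi/4)
= (3)·ω_4^0 + (-1)·ω_4^3 + (1)·ω_4^6 + (2)·ω_4^9

X[3] = 2-3i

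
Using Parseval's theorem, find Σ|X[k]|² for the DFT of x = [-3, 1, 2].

Parseval: Σ|x[n]|² = (1/N)Σ|X[k]|², so Σ|X[k]|² = N·Σ|x[n]|² = 3·14.0000

Σ|X[k]|² = N·Σ|x[n]|² = 3·14.0000 = 42.0000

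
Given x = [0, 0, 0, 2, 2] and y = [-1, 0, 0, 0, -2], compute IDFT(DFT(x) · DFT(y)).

(x ⊛ y)[n] = Σ(m=0 to 4) x[m] · y[(n-m) mod 5]

Computing each output sample:
(x ⊛ y)[0] = 0
(x ⊛ y)[1] = 0
(x ⊛ y)[2] = -4
(x ⊛ y)[3] = -6
(x ⊛ y)[4] = -2

x ⊛ y = [0, 0, -4, -6, -2]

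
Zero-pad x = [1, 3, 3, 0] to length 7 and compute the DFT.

Original 4-point DFT: [7, -2-3i, 1, -2+3i]
Zero-padded 7-point DFT provides frequency interpolation.

DFT_7([x, 0, ...]) = [7, 2.2029-5.2703i, -2.3705-1.6231i, 0.1676+1.0438i, 0.1676-1.0438i, -2.3705+1.6231i, 2.2029+5.2703i]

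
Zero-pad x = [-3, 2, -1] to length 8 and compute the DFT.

Original 3-point DFT: [-2, -3.5000-2.5981i, -3.5000+2.5981i]
Zero-padded 8-point DFT provides frequency interpolation.

DFT_8([x, 0, ...]) = [-2, -1.5858-0.4142i, -2-2i, -4.4142-2.4142i, -6, -4.4142+2.4142i, -2+2i, -1.5858+0.4142i]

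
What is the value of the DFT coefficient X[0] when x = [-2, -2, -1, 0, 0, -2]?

X[0] = Σ(n=0 to 5) x[n] · ω_6^0 = Σ x[n]
= (-2) + (-2) + (-1) + (0) + (0) + (-2)

X[0] = -7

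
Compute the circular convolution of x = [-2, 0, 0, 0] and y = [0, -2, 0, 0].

(x ⊛ y)[n] = Σ(m=0 to 3) x[m] · y[(n-m) mod 4]

Computing each output sample:
(x ⊛ y)[0] = 0
(x ⊛ y)[1] = 4
(x ⊛ y)[2] = 0
(x ⊛ y)[3] = 0

x ⊛ y = [0, 4, 0, 0]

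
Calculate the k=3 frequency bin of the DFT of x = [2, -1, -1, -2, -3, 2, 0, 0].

X[3] = Σ(n=0 to 7) x[n] · ω_8^(3n) where ω_8 = e^(-2πi/8)
= (2)·ω_8^0 + (-1)·ω_8^3 + (-1)·ω_8^6 + (-2)·ω_8^9 + (-3)·ω_8^12 + (2)·ω_8^15 + (0)·ω_8^18 + (0)·ω_8^21

X[3] = 5.7071+2.5355i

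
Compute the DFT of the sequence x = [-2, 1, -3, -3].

X[k] = Σ(n=0 to 3) x[n] · ω_4^(nk)
where ω_4 = e^(-2πi/4)

Computing each X[k]:
X[0] = -7
X[1] = 1-4i
X[2] = -3
X[3] = 1+4i

X = [-7, 1-4i, -3, 1+4i]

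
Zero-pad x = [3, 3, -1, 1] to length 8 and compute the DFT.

Original 4-point DFT: [6, 4-2i, -2, 4+2i]
Zero-padded 8-point DFT provides frequency interpolation.

DFT_8([x, 0, ...]) = [6, 4.4142-1.8284i, 4-2i, 1.5858-3.8284i, -2, 1.5858+3.8284i, 4+2i, 4.4142+1.8284i]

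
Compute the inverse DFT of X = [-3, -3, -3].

x[n] = (1/3) Σ(k=0 to 2) X[k] · e^(2πikn/3)

Computing each x[n]:
x[0] = -3
x[1] = 0
x[2] = 0

x = [-3, 0, 0]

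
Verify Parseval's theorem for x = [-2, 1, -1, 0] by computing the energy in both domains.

Time domain:
Σ|x[n]|² = |-2|² + |1|² + |-1|² + |0|² = 6.0000

Frequency domain:
(1/4)Σ|X[k]|² = (1/4)(|-2|² + |-1-1i|² + |-4|² + |-1+1i|²) = (1/4)·24.0000 = 6.0000

Both sides agree, confirming Parseval's theorem.

Σ|x[n]|² = (1/N)Σ|X[k]|² = 6.0000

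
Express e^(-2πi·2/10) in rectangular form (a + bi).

ω_10^2 = e^(-2πi·2/10)
= cos(-2π·2/10) + i·sin(-2π·2/10)
= cos(-4π/10) + i·sin(-4π/10)

ω_10^2 = cos(-4π/10) + i·sin(-4π/10) = 0.3090-0.9511i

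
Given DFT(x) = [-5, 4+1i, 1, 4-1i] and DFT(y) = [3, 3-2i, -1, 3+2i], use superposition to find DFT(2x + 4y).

By linearity: DFT(2x + 4y) = 2·DFT(x) + 4·DFT(y)
= 2·[-5, 4+1i, 1, 4-1i] + 4·[3, 3-2i, -1, 3+2i]

Computing element-wise:
Z[0] = 2·(-5) + 4·(3) = 2
Z[1] = 2·(4+1i) + 4·(3-2i) = 20-6i
Z[2] = 2·(1) + 4·(-1) = -2
Z[3] = 2·(4-1i) + 4·(3+2i) = 20+6i

DFT(2x + 4y) = 2·X + 4·Y = [2, 20-6i, -2, 20+6i]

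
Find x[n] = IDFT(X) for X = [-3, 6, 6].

x[n] = (1/3) Σ(k=0 to 2) X[k] · e^(2πikn/3)

Computing each x[n]:
x[0] = 3
x[1] = -3
x[2] = -3

x = [3, -3, -3]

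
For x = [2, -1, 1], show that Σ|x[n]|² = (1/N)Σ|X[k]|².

Time domain:
Σ|x[n]|² = |2|² + |-1|² + |1|² = 6.0000

Frequency domain:
(1/3)Σ|X[k]|² = (1/3)(|2|² + |2.0000+1.7321i|² + |2.0000-1.7321i|²) = (1/3)·18.0000 = 6.0000

Both sides agree, confirming Parseval's theorem.

Σ|x[n]|² = (1/N)Σ|X[k]|² = 6.0000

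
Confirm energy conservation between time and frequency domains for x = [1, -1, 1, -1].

Time domain:
Σ|x[n]|² = |1|² + |-1|² + |1|² + |-1|² = 4.0000

Frequency domain:
(1/4)Σ|X[k]|² = (1/4)(|0|² + |0|² + |4|² + |0|²) = (1/4)·16.0000 = 4.0000

Both sides agree, confirming Parseval's theorem.

Σ|x[n]|² = (1/N)Σ|X[k]|² = 4.0000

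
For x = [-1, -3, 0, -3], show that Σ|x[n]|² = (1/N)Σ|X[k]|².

Time domain:
Σ|x[n]|² = |-1|² + |-3|² + |0|² + |-3|² = 19.0000

Frequency domain:
(1/4)Σ|X[k]|² = (1/4)(|-7|² + |-1|² + |5|² + |-1|²) = (1/4)·76.0000 = 19.0000

Both sides agree, confirming Parseval's theorem.

Σ|x[n]|² = (1/N)Σ|X[k]|² = 19.0000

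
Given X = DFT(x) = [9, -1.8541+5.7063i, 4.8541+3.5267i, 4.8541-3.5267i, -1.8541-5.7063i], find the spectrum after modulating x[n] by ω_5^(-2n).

Modulation property: DFT(ω_5^(-2n)·x[n]) = X[(k-2) mod 5], so circularly shift X by 2 positions.

X[k-2] = [4.8541-3.5267i, -1.8541-5.7063i, 9, -1.8541+5.7063i, 4.8541+3.5267i]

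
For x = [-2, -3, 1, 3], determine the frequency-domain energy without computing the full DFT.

Parseval: Σ|x[n]|² = (1/N)Σ|X[k]|², so Σ|X[k]|² = N·Σ|x[n]|² = 4·23.0000

Σ|X[k]|² = N·Σ|x[n]|² = 4·23.0000 = 92.0000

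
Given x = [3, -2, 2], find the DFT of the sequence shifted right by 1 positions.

Time shift by 1: X_shifted[k] = ω_3^(1k) · X[k]
Shifted x = [2, 3, -2]

DFT(x[n-1]) = [3, 1.5000-4.3301i, 1.5000+4.3301i]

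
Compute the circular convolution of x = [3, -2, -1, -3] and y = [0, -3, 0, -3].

(x ⊛ y)[n] = Σ(m=0 to 3) x[m] · y[(n-m) mod 4]

Computing each output sample:
(x ⊛ y)[0] = 15
(x ⊛ y)[1] = -6
(x ⊛ y)[2] = 15
(x ⊛ y)[3] = -6

x ⊛ y = [15, -6, 15, -6]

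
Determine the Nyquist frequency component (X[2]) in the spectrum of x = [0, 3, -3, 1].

X[2] = Σ(n=0 to 3) x[n] · ω_4^(2n) where ω_4 = e^(-2πi/4)
= (0)·ω_4^0 + (3)·ω_4^2 + (-3)·ω_4^4 + (1)·ω_4^6

X[2] = -7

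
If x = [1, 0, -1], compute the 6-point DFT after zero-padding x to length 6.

Original 3-point DFT: [0, 1.5000-0.8660i, 1.5000+0.8660i]
Zero-padded 6-point DFT provides frequency interpolation.

DFT_6([x, 0, ...]) = [0, 1.5000+0.8660i, 1.5000-0.8660i, 0, 1.5000+0.8660i, 1.5000-0.8660i]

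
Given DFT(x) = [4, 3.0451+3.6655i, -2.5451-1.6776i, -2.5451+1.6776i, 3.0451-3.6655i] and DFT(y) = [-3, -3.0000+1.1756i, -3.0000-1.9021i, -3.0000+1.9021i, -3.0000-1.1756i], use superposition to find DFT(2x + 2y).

By linearity: DFT(2x + 2y) = 2·DFT(x) + 2·DFT(y)
= 2·[4, 3.0451+3.6655i, -2.5451-1.6776i, -2.5451+1.6776i, 3.0451-3.6655i] + 2·[-3, -3.0000+1.1756i, -3.0000-1.9021i, -3.0000+1.9021i, -3.0000-1.1756i]

Computing element-wise:
Z[0] = 2·(4) + 2·(-3) = 2
Z[1] = 2·(3.0451+3.6655i) + 2·(-3.0000+1.1756i) = 0.0902+9.6822i
Z[2] = 2·(-2.5451-1.6776i) + 2·(-3.0000-1.9021i) = -11.0902-7.1594i
Z[3] = 2·(-2.5451+1.6776i) + 2·(-3.0000+1.9021i) = -11.0902+7.1594i
Z[4] = 2·(3.0451-3.6655i) + 2·(-3.0000-1.1756i) = 0.0902-9.6822i

DFT(2x + 2y) = 2·X + 2·Y = [2, 0.0902+9.6822i, -11.0902-7.1594i, -11.0902+7.1594i, 0.0902-9.6822i]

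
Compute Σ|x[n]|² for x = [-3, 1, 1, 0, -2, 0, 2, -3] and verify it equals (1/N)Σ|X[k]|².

Time domain:
Σ|x[n]|² = |-3|² + |1|² + |1|² + |0|² + |-2|² + |0|² + |2|² + |-3|² = 28.0000

Frequency domain:
(1/8)Σ|X[k]|² = (1/8)(|-4|² + |-2.4142-1.8284i|² + |-8-4i|² + |0.4142-3.8284i|² + |0|² + |0.4142+3.8284i|² + |-8+4i|² + |-2.4142+1.8284i|²) = (1/8)·224.0000 = 28.0000

Both sides agree, confirming Parseval's theorem.

Σ|x[n]|² = (1/N)Σ|X[k]|² = 28.0000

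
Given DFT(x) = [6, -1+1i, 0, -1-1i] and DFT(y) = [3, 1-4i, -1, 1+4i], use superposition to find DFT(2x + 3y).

By linearity: DFT(2x + 3y) = 2·DFT(x) + 3·DFT(y)
= 2·[6, -1+1i, 0, -1-1i] + 3·[3, 1-4i, -1, 1+4i]

Computing element-wise:
Z[0] = 2·(6) + 3·(3) = 21
Z[1] = 2·(-1+1i) + 3·(1-4i) = 1-10i
Z[2] = 2·(0) + 3·(-1) = -3
Z[3] = 2·(-1-1i) + 3·(1+4i) = 1+10i

DFT(2x + 3y) = 2·X + 3·Y = [21, 1-10i, -3, 1+10i]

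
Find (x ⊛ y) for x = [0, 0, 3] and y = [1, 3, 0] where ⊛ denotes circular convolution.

(x ⊛ y)[n] = Σ(m=0 to 2) x[m] · y[(n-m) mod 3]

Computing each output sample:
(x ⊛ y)[0] = 9
(x ⊛ y)[1] = 0
(x ⊛ y)[2] = 3

x ⊛ y = [9, 0, 3]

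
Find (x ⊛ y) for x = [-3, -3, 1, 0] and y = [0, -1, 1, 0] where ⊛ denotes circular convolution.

(x ⊛ y)[n] = Σ(m=0 to 3) x[m] · y[(n-m) mod 4]

Computing each output sample:
(x ⊛ y)[0] = 1
(x ⊛ y)[1] = 3
(x ⊛ y)[2] = 0
(x ⊛ y)[3] = -4

x ⊛ y = [1, 3, 0, -4]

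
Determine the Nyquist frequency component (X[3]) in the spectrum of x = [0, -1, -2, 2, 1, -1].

X[3] = Σ(n=0 to 5) x[n] · ω_6^(3n) where ω_6 = e^(-2πi/6)
= (0)·ω_6^0 + (-1)·ω_6^3 + (-2)·ω_6^6 + (2)·ω_6^9 + (1)·ω_6^12 + (-1)·ω_6^15

X[3] = -1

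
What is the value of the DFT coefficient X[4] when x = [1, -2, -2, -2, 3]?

X[4] = Σ(n=0 to 4) x[n] · ω_5^(4n) where ω_5 = e^(-2πi/5)
= (1)·ω_5^0 + (-2)·ω_5^4 + (-2)·ω_5^8 + (-2)·ω_5^12 + (3)·ω_5^16

X[4] = 4.5451-4.7553i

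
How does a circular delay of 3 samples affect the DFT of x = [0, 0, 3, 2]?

Time shift by 3: X_shifted[k] = ω_4^(3k) · X[k]
Shifted x = [0, 3, 2, 0]

DFT(x[n-3]) = [5, -2-3i, -1, -2+3i]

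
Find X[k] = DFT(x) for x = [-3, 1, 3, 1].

X[k] = Σ(n=0 to 3) x[n] · ω_4^(nk)
where ω_4 = e^(-2πi/4)

Computing each X[k]:
X[0] = 2
X[1] = -6
X[2] = -2
X[3] = -6

X = [2, -6, -2, -6]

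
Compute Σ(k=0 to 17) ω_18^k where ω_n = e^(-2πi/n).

Sum of all nth roots of unity equals 0 for n > 1 (geometric series with r ≠ 1).

0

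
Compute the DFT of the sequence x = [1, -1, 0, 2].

X[k] = Σ(n=0 to 3) x[n] · ω_4^(nk)
where ω_4 = e^(-2πi/4)

Computing each X[k]:
X[0] = 2
X[1] = 1+3i
X[2] = 0
X[3] = 1-3i

X = [2, 1+3i, 0, 1-3i]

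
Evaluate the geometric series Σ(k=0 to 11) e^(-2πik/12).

Sum of all nth roots of unity equals 0 for n > 1 (geometric series with r ≠ 1).

0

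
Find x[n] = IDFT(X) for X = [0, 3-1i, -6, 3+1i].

x[n] = (1/4) Σ(k=0 to 3) X[k] · e^(2πikn/4)

Computing each x[n]:
x[0] = 0
x[1] = 2
x[2] = -3
x[3] = 1

x = [0, 2, -3, 1]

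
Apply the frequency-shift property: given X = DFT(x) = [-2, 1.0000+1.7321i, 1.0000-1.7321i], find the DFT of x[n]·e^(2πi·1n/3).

Modulation property: DFT(ω_3^(-1n)·x[n]) = X[(k-1) mod 3], so circularly shift X by 1 positions.

X[k-1] = [1.0000-1.7321i, -2, 1.0000+1.7321i]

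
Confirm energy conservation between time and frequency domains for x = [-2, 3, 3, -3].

Time domain:
Σ|x[n]|² = |-2|² + |3|² + |3|² + |-3|² = 31.0000

Frequency domain:
(1/4)Σ|X[k]|² = (1/4)(|1|² + |-5-6i|² + |1|² + |-5+6i|²) = (1/4)·124.0000 = 31.0000

Both sides agree, confirming Parseval's theorem.

Σ|x[n]|² = (1/N)Σ|X[k]|² = 31.0000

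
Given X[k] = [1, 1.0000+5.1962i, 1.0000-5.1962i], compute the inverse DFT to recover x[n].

x[n] = (1/3) Σ(k=0 to 2) X[k] · e^(2πikn/3)

Computing each x[n]:
x[0] = 1
x[1] = -3
x[2] = 3

x = [1, -3, 3]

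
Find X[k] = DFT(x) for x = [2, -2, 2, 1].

X[k] = Σ(n=0 to 3) x[n] · ω_4^(nk)
where ω_4 = e^(-2πi/4)

Computing each X[k]:
X[0] = 3
X[1] = 3i
X[2] = 5
X[3] = -3i

X = [3, 3i, 5, -3i]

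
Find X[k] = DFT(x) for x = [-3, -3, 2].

X[k] = Σ(n=0 to 2) x[n] · ω_3^(nk)
where ω_3 = e^(-2πi/3)

Computing each X[k]:
X[0] = -4
X[1] = -2.5000+4.3301i
X[2] = -2.5000-4.3301i

X = [-4, -2.5000+4.3301i, -2.5000-4.3301i]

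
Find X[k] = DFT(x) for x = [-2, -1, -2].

X[k] = Σ(n=0 to 2) x[n] · ω_3^(nk)
where ω_3 = e^(-2πi/3)

Computing each X[k]:
X[0] = -5
X[1] = -0.5000-0.8660i
X[2] = -0.5000+0.8660i

X = [-5, -0.5000-0.8660i, -0.5000+0.8660i]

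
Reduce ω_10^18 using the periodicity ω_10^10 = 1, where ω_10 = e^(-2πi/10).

Since ω_10^10 = 1, powers reduce modulo 10.
18 mod 10 = 8
So ω_10^18 = ω_10^8 = e^(-2πi·8/10)

ω_10^18 = ω_10^8 = 0.3090+0.9511i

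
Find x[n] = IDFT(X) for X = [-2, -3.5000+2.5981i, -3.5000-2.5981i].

x[n] = (1/3) Σ(k=0 to 2) X[k] · e^(2πikn/3)

Computing each x[n]:
x[0] = -3
x[1] = -1
x[2] = 2

x = [-3, -1, 2]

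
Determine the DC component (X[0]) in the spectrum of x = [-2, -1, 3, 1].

X[0] = Σ(n=0 to 3) x[n] · ω_4^0 = Σ x[n]
= (-2) + (-1) + (3) + (1)

X[0] = 1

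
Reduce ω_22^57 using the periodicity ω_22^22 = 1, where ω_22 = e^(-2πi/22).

Since ω_22^22 = 1, powers reduce modulo 22.
57 mod 22 = 13
So ω_22^57 = ω_22^13 = e^(-2πi·13/22)

ω_22^57 = ω_22^13 = -0.8413+0.5406i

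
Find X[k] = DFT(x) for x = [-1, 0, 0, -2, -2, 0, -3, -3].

X[k] = Σ(n=0 to 7) x[n] · ω_8^(nk)
where ω_8 = e^(-2πi/8)

Computing each X[k]:
X[0] = -11
X[1] = 0.2929-3.7071i
X[2] = -5i
X[3] = 1.7071+2.2929i
X[4] = -1
X[5] = 1.7071-2.2929i
X[6] = 5i
X[7] = 0.2929+3.7071i

X = [-11, 0.2929-3.7071i, -5i, 1.7071+2.2929i, -1, 1.7071-2.2929i, 5i, 0.2929+3.7071i]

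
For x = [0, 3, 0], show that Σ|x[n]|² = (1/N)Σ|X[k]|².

Time domain:
Σ|x[n]|² = |0|² + |3|² + |0|² = 9.0000

Frequency domain:
(1/3)Σ|X[k]|² = (1/3)(|3|² + |-1.5000-2.5981i|² + |-1.5000+2.5981i|²) = (1/3)·27.0000 = 9.0000

Both sides agree, confirming Parseval's theorem.

Σ|x[n]|² = (1/N)Σ|X[k]|² = 9.0000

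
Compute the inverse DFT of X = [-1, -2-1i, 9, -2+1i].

x[n] = (1/4) Σ(k=0 to 3) X[k] · e^(2πikn/4)

Computing each x[n]:
x[0] = 1
x[1] = -2
x[2] = 3
x[3] = -3

x = [1, -2, 3, -3]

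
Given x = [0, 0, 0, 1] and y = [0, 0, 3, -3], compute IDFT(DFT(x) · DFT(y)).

(x ⊛ y)[n] = Σ(m=0 to 3) x[m] · y[(n-m) mod 4]

Computing each output sample:
(x ⊛ y)[0] = 0
(x ⊛ y)[1] = 3
(x ⊛ y)[2] = -3
(x ⊛ y)[3] = 0

x ⊛ y = [0, 3, -3, 0]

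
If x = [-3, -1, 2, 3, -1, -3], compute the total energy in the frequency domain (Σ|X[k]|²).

Parseval: Σ|x[n]|² = (1/N)Σ|X[k]|², so Σ|X[k]|² = N·Σ|x[n]|² = 6·33.0000

Σ|X[k]|² = N·Σ|x[n]|² = 6·33.0000 = 198.0000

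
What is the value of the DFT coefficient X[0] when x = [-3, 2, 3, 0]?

X[0] = Σ(n=0 to 3) x[n] · ω_4^0 = Σ x[n]
= (-3) + (2) + (3) + (0)

X[0] = 2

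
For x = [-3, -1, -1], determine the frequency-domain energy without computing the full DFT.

Parseval: Σ|x[n]|² = (1/N)Σ|X[k]|², so Σ|X[k]|² = N·Σ|x[n]|² = 3·11.0000

Σ|X[k]|² = N·Σ|x[n]|² = 3·11.0000 = 33.0000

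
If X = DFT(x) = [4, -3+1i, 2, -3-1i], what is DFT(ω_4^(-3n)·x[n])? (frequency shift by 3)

Modulation property: DFT(ω_4^(-3n)·x[n]) = X[(k-3) mod 4], so circularly shift X by 3 positions.

X[k-3] = [-3+1i, 2, -3-1i, 4]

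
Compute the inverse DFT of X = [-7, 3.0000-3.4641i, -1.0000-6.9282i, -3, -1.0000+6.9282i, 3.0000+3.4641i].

x[n] = (1/6) Σ(k=0 to 5) X[k] · e^(2πikn/6)

Computing each x[n]:
x[0] = -1
x[1] = 3
x[2] = -3
x[3] = -2
x[4] = -1
x[5] = -3

x = [-1, 3, -3, -2, -1, -3]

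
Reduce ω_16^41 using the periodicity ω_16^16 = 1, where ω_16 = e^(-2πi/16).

Since ω_16^16 = 1, powers reduce modulo 16.
41 mod 16 = 9
So ω_16^41 = ω_16^9 = e^(-2πi·9/16)

ω_16^41 = ω_16^9 = -0.9239+0.3827i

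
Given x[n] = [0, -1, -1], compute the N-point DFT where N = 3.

X[k] = Σ(n=0 to 2) x[n] · ω_3^(nk)
where ω_3 = e^(-2πi/3)

Computing each X[k]:
X[0] = -2
X[1] = 1
X[2] = 1

X = [-2, 1, 1]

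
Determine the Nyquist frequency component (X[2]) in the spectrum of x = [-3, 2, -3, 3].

X[2] = Σ(n=0 to 3) x[n] · ω_4^(2n) where ω_4 = e^(-2πi/4)
= (-3)·ω_4^0 + (2)·ω_4^2 + (-3)·ω_4^4 + (3)·ω_4^6

X[2] = -11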